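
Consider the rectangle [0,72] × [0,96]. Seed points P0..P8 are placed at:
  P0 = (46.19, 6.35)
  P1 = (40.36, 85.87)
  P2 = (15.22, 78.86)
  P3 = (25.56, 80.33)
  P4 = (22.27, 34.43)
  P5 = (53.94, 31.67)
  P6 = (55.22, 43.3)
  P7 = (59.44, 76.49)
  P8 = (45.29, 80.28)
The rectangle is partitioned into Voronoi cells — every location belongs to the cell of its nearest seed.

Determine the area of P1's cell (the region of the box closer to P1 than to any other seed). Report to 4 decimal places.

Area of P1's cell: 285.4950

1. box [0,72]×[0,96]: [(0, 0) (72, 0) (72, 96) (0, 96)]
2. ⊥bis P1·P0 via (43.275,46.11): [(0, 42.9373) (72, 48.216) (72, 96) (0, 96)]  |A|=3630.4823
3. ⊥bis P1·P2 via (27.79,82.365): [(38.007, 45.7238) (72, 48.216) (72, 96) (23.988, 96)]  |A|=2019.0917
4. ⊥bis P1·P3 via (32.96,83.1): [(46.7119, 46.362) (72, 48.216) (72, 96) (28.1312, 96)]  |A|=1692.9626
5. ⊥bis P1·P4 via (31.315,60.15): [(43.1024, 56.0047) (66.4146, 47.8065) (72, 48.216) (72, 96) (28.1312, 96)]  |A|=1595.3623
6. ⊥bis P1·P5 via (47.15,58.77): [(42.5031, 57.6057) (72, 64.9963) (72, 96) (28.1312, 96)]  |A|=1299.4121
7. ⊥bis P1·P6 via (47.79,64.585): [(40.8035, 62.1462) (72, 73.036) (72, 96) (28.1312, 96)]  |A|=1100.7598
8. ⊥bis P1·P7 via (49.9,81.18): [(40.6908, 62.4474) (57.1857, 96) (28.1312, 96)]  |A|=487.4274
9. ⊥bis P1·P8 via (42.825,83.075): [(35.4155, 76.5403) (56.9602, 95.5413) (57.1857, 96) (28.1312, 96)]  |A|=285.495
10. canonical 4-gon: [(35.4155, 76.5403) (56.9602, 95.5413) (57.1857, 96) (28.1312, 96)]
11. shoelace: 285.495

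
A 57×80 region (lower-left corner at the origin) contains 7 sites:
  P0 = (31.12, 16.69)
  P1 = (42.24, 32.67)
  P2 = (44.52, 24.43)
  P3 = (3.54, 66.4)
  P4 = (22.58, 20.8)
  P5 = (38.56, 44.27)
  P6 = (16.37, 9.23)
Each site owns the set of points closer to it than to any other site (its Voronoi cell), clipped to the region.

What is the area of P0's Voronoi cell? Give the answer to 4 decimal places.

1. box [0,57]×[0,80]: [(0, 0) (57, 0) (57, 80) (0, 80)]
2. ⊥bis P0·P1 via (36.68,24.68): [(0, 50.2045) (0, 0) (57, 0) (57, 10.5399)]  |A|=1731.2163
3. ⊥bis P0·P2 via (37.82,20.56): [(34.607, 26.1225) (0, 50.2045) (0, 0) (49.6957, 0)]  |A|=1517.8027
4. ⊥bis P0·P3 via (17.33,41.545): [(34.607, 26.1225) (14.6116, 40.0368) (0, 31.93) (0, 0) (49.6957, 0)]  |A|=1384.2933
5. ⊥bis P0·P4 via (26.85,18.745): [(34.607, 26.1225) (31.4559, 28.3153) (17.8287, 0) (49.6957, 0)]  |A|=475.7772
6. ⊥bis P0·P5 via (34.84,30.48): [(34.607, 26.1225) (31.4559, 28.3153) (17.8287, 0) (49.6957, 0)]  |A|=475.7772
7. ⊥bis P0·P6 via (23.745,12.96): [(34.607, 26.1225) (31.4559, 28.3153) (23.9094, 12.6349) (30.2997, 0) (49.6957, 0)]  |A|=396.9924
8. canonical 5-gon: [(34.607, 26.1225) (31.4559, 28.3153) (23.9094, 12.6349) (30.2997, 0) (49.6957, 0)]
9. shoelace: 396.9924

Area of P0's cell: 396.9924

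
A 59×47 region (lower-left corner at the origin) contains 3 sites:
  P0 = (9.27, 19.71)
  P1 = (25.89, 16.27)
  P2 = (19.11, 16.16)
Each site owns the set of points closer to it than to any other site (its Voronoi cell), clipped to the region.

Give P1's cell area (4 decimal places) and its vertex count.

1. box [0,59]×[0,47]: [(0, 0) (59, 0) (59, 47) (0, 47)]
2. ⊥bis P1·P0 via (17.58,17.99): [(13.8564, 0) (59, 0) (59, 47) (23.5845, 47)]  |A|=1893.1385
3. ⊥bis P1·P2 via (22.5,16.215): [(22.1157, 39.9036) (22.7631, 0) (59, 0) (59, 47) (23.5845, 47)]  |A|=1715.435
4. canonical 5-gon: [(22.1157, 39.9036) (22.7631, 0) (59, 0) (59, 47) (23.5845, 47)]
5. shoelace: 1715.435

Area of P1's cell: 1715.4350 (5 vertices)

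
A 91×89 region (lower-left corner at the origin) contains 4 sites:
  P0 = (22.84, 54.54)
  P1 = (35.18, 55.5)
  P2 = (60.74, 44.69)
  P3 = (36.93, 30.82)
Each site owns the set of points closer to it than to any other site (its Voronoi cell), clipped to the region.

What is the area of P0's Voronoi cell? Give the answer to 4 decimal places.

1. box [0,91]×[0,89]: [(0, 0) (91, 0) (91, 89) (0, 89)]
2. ⊥bis P0·P1 via (29.01,55.02): [(0, 0) (33.2903, 0) (26.3665, 89) (0, 89)]  |A|=2654.7286
3. ⊥bis P0·P2 via (41.79,49.615): [(0, 0) (28.8953, 0) (32.2778, 13.0148) (26.3665, 89) (0, 89)]  |A|=2626.1286
4. ⊥bis P0·P3 via (29.885,42.68): [(0, 24.9279) (29.9662, 42.7283) (26.3665, 89) (0, 89)]  |A|=1570.0119
5. canonical 4-gon: [(0, 24.9279) (29.9662, 42.7283) (26.3665, 89) (0, 89)]
6. shoelace: 1570.0119

Area of P0's cell: 1570.0119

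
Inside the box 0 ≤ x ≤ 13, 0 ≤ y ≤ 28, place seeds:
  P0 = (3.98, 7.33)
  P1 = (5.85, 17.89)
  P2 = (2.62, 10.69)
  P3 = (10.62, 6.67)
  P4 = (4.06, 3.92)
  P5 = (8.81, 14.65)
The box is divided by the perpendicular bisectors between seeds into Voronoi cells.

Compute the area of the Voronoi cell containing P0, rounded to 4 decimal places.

1. box [0,13]×[0,28]: [(0, 0) (13, 0) (13, 28) (0, 28)]
2. ⊥bis P0·P1 via (4.915,12.61): [(0, 13.4804) (0, 0) (13, 0) (13, 11.1783)]  |A|=160.2812
3. ⊥bis P0·P2 via (3.3,9.01): [(9.9787, 11.7133) (0, 7.6743) (0, 0) (13, 0) (13, 11.1783)]  |A|=131.3125
4. ⊥bis P0·P3 via (7.3,7): [(7.6758, 10.7812) (0, 7.6743) (0, 0) (6.6042, 0)]  |A|=65.0539
5. ⊥bis P0·P4 via (4.02,5.625): [(7.1707, 5.6989) (7.6758, 10.7812) (0, 7.6743) (0, 5.5307)]  |A|=26.4061
6. ⊥bis P0·P5 via (6.395,10.99): [(7.1707, 5.6989) (7.6165, 10.184) (7.0781, 10.5392) (0, 7.6743) (0, 5.5307)]  |A|=26.2348
7. canonical 5-gon: [(7.1707, 5.6989) (7.6165, 10.184) (7.0781, 10.5392) (0, 7.6743) (0, 5.5307)]
8. shoelace: 26.2348

Area of P0's cell: 26.2348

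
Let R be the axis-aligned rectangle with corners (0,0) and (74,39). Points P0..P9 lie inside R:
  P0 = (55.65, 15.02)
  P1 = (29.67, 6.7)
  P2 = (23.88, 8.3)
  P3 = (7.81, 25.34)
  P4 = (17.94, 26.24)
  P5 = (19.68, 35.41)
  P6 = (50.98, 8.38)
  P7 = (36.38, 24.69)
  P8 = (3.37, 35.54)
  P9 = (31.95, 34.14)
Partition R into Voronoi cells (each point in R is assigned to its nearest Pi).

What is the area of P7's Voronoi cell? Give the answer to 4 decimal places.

Area of P7's cell: 356.0436

1. box [0,74]×[0,39]: [(0, 0) (74, 0) (74, 39) (0, 39)]
2. ⊥bis P7·P0 via (46.015,19.855): [(0, 0) (36.0514, 0) (55.6223, 39) (0, 39)]  |A|=1787.6374
3. ⊥bis P7·P1 via (33.025,15.695): [(0, 28.0128) (42.2086, 12.2697) (55.6223, 39) (0, 39)]  |A|=975.2772
4. ⊥bis P7·P2 via (30.13,16.495): [(29.412, 17.0426) (42.2086, 12.2697) (55.6223, 39) (0.6214, 39)]  |A|=806.8772
5. ⊥bis P7·P3 via (22.095,25.015): [(22.0415, 22.6638) (29.412, 17.0426) (42.2086, 12.2697) (55.6223, 39) (22.4132, 39)]  |A|=628.8799
6. ⊥bis P7·P4 via (27.16,25.465): [(26.6304, 19.164) (29.412, 17.0426) (42.2086, 12.2697) (55.6223, 39) (28.2977, 39)]  |A|=532.3846
7. ⊥bis P7·P5 via (28.03,30.05): [(27.4724, 29.1813) (26.6304, 19.164) (29.412, 17.0426) (42.2086, 12.2697) (55.6223, 39) (33.7751, 39)]  |A|=505.4939
8. ⊥bis P7·P6 via (43.68,16.535): [(27.4724, 29.1813) (26.6304, 19.164) (29.412, 17.0426) (39.8838, 13.1368) (44.8946, 17.6222) (55.6223, 39) (33.7751, 39)]  |A|=498.1076
9. ⊥bis P7·P8 via (19.875,30.115): [(27.4724, 29.1813) (26.6304, 19.164) (29.412, 17.0426) (39.8838, 13.1368) (44.8946, 17.6222) (55.6223, 39) (33.7751, 39)]  |A|=498.1076
10. ⊥bis P7·P9 via (34.165,29.415): [(27.2183, 26.1585) (26.6304, 19.164) (29.412, 17.0426) (39.8838, 13.1368) (44.8946, 17.6222) (55.6223, 39) (54.6116, 39)]  |A|=356.0436
11. canonical 7-gon: [(27.2183, 26.1585) (26.6304, 19.164) (29.412, 17.0426) (39.8838, 13.1368) (44.8946, 17.6222) (55.6223, 39) (54.6116, 39)]
12. shoelace: 356.0436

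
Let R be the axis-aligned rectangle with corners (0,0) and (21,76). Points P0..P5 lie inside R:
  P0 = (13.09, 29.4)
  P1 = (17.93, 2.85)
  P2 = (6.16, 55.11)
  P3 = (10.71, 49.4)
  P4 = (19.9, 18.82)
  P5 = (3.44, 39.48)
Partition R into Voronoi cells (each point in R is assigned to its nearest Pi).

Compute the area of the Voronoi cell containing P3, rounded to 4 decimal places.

Area of P3's cell: 233.9398

1. box [0,21]×[0,76]: [(0, 0) (21, 0) (21, 76) (0, 76)]
2. ⊥bis P3·P0 via (11.9,39.4): [(0, 37.9839) (21, 40.4829) (21, 76) (0, 76)]  |A|=772.0986
3. ⊥bis P3·P1 via (14.32,26.125): [(0, 37.9839) (21, 40.4829) (21, 76) (0, 76)]  |A|=772.0986
4. ⊥bis P3·P2 via (8.435,52.255): [(0, 45.5336) (0, 37.9839) (21, 40.4829) (21, 62.2674)]  |A|=308.0089
5. ⊥bis P3·P4 via (15.305,34.11): [(0, 45.5336) (0, 37.9839) (21, 40.4829) (21, 62.2674)]  |A|=308.0089
6. ⊥bis P3·P5 via (7.075,44.44): [(2.6746, 47.6649) (13.6655, 39.6101) (21, 40.4829) (21, 62.2674)]  |A|=233.9398
7. canonical 4-gon: [(2.6746, 47.6649) (13.6655, 39.6101) (21, 40.4829) (21, 62.2674)]
8. shoelace: 233.9398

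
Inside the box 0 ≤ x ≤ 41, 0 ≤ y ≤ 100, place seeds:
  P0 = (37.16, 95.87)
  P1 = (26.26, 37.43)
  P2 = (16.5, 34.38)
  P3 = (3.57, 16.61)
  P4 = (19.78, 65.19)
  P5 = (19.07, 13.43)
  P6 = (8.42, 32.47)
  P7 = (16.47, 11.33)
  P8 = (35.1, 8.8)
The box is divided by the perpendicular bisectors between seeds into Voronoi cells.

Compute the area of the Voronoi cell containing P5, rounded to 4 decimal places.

Area of P5's cell: 217.2536

1. box [0,41]×[0,100]: [(0, 0) (41, 0) (41, 100) (0, 100)]
2. ⊥bis P5·P0 via (28.115,54.65): [(0, 60.8193) (0, 0) (41, 0) (41, 51.8226)]  |A|=2309.1601
3. ⊥bis P5·P1 via (22.665,25.43): [(0, 32.2201) (0, 0) (41, 0) (41, 19.9371)]  |A|=1069.2225
4. ⊥bis P5·P2 via (17.785,23.905): [(24.8588, 24.7728) (0, 21.7233) (0, 0) (41, 0) (41, 19.9371)]  |A|=938.7535
5. ⊥bis P5·P3 via (11.32,15.02): [(24.8588, 24.7728) (13.023, 23.3208) (8.2385, 0) (41, 0) (41, 19.9371)]  |A|=701.2383
6. ⊥bis P5·P4 via (19.425,39.31): [(24.8588, 24.7728) (13.023, 23.3208) (8.2385, 0) (41, 0) (41, 19.9371)]  |A|=701.2383
7. ⊥bis P5·P6 via (13.745,22.95): [(24.8588, 24.7728) (14.797, 23.5385) (12.8435, 22.4457) (8.2385, 0) (41, 0) (41, 19.9371)]  |A|=700.4816
8. ⊥bis P5·P7 via (17.77,12.38): [(24.8588, 24.7728) (14.797, 23.5385) (12.8435, 22.4457) (12.1946, 19.2829) (27.7692, 0) (41, 0) (41, 19.9371)]  |A|=512.1769
9. ⊥bis P5·P8 via (27.085,11.115): [(30.5384, 23.0713) (24.8588, 24.7728) (14.797, 23.5385) (12.8435, 22.4457) (12.1946, 19.2829) (24.9005, 3.5518)]  |A|=217.2536
10. canonical 6-gon: [(30.5384, 23.0713) (24.8588, 24.7728) (14.797, 23.5385) (12.8435, 22.4457) (12.1946, 19.2829) (24.9005, 3.5518)]
11. shoelace: 217.2536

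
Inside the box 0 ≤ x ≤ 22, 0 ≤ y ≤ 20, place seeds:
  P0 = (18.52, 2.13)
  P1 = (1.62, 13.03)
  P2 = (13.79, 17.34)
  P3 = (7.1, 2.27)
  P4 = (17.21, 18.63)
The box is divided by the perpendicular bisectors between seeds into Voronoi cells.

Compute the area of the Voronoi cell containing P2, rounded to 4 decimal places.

Area of P2's cell: 92.6643

1. box [0,22]×[0,20]: [(0, 0) (22, 0) (22, 20) (0, 20)]
2. ⊥bis P2·P0 via (16.155,9.735): [(0, 4.7111) (22, 11.5527) (22, 20) (0, 20)]  |A|=261.0982
3. ⊥bis P2·P1 via (7.705,15.185): [(10.2819, 7.9086) (22, 11.5527) (22, 20) (5.9998, 20)]  |A|=146.2258
4. ⊥bis P2·P3 via (10.445,9.805): [(9.4546, 10.2447) (12.8899, 8.7196) (22, 11.5527) (22, 20) (5.9998, 20)]  |A|=142.8441
5. ⊥bis P2·P4 via (15.5,17.985): [(9.4546, 10.2447) (12.8899, 8.7196) (18.3539, 10.4188) (14.74, 20) (5.9998, 20)]  |A|=92.6643
6. canonical 5-gon: [(9.4546, 10.2447) (12.8899, 8.7196) (18.3539, 10.4188) (14.74, 20) (5.9998, 20)]
7. shoelace: 92.6643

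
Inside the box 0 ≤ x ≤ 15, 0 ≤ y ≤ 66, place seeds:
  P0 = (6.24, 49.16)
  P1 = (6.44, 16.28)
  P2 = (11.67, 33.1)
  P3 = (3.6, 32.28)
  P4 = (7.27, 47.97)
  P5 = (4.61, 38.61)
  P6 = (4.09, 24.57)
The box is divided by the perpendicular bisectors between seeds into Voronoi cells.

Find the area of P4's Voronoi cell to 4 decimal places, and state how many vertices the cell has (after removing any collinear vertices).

1. box [0,15]×[0,66]: [(0, 0) (15, 0) (15, 66) (0, 66)]
2. ⊥bis P4·P0 via (6.755,48.565): [(0, 42.7182) (0, 0) (15, 0) (15, 55.7014)]  |A|=738.1475
3. ⊥bis P4·P1 via (6.855,32.125): [(0, 42.7182) (0, 32.3045) (15, 31.9117) (15, 55.7014)]  |A|=256.5259
4. ⊥bis P4·P2 via (9.47,40.535): [(0, 42.7182) (0, 37.7328) (15, 42.1713) (15, 55.7014)]  |A|=138.8663
5. ⊥bis P4·P3 via (5.435,40.125): [(0, 42.7182) (0, 41.3963) (6.9147, 39.7789) (15, 42.1713) (15, 55.7014)]  |A|=126.2005
6. ⊥bis P4·P5 via (5.94,43.29): [(1.9655, 44.4195) (12.4899, 41.4286) (15, 42.1713) (15, 55.7014)]  |A|=95.841
7. ⊥bis P4·P6 via (5.68,36.27): [(1.9655, 44.4195) (12.4899, 41.4286) (15, 42.1713) (15, 55.7014)]  |A|=95.841
8. canonical 4-gon: [(1.9655, 44.4195) (12.4899, 41.4286) (15, 42.1713) (15, 55.7014)]
9. shoelace: 95.841

Area of P4's cell: 95.8410 (4 vertices)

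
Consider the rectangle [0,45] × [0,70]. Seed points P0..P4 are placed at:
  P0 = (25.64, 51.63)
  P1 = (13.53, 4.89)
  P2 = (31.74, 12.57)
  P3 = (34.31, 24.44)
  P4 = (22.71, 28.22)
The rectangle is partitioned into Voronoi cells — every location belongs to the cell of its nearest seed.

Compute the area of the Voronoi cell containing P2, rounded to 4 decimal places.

Area of P2's cell: 402.0427

1. box [0,45]×[0,70]: [(0, 0) (45, 0) (45, 70) (0, 70)]
2. ⊥bis P2·P0 via (28.69,32.1): [(0, 27.6195) (0, 0) (45, 0) (45, 34.6471)]  |A|=1400.9988
3. ⊥bis P2·P1 via (22.635,8.73): [(13.762, 29.7687) (26.3168, 0) (45, 0) (45, 34.6471)]  |A|=819.24
4. ⊥bis P2·P3 via (33.025,18.505): [(17.0541, 21.9629) (26.3168, 0) (45, 0) (45, 15.9123)]  |A|=427.5097
5. ⊥bis P2·P4 via (27.225,20.395): [(26.4257, 19.9338) (19.5766, 15.9819) (26.3168, 0) (45, 0) (45, 15.9123)]  |A|=402.0427
6. canonical 5-gon: [(26.4257, 19.9338) (19.5766, 15.9819) (26.3168, 0) (45, 0) (45, 15.9123)]
7. shoelace: 402.0427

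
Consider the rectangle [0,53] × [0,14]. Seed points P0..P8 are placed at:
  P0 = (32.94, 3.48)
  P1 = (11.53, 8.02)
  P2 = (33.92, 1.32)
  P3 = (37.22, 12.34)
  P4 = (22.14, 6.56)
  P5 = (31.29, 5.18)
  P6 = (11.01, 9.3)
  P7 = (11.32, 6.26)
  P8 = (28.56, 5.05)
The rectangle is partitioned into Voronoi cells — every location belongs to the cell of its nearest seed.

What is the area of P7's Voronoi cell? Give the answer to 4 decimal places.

Area of P7's cell: 118.2985

1. box [0,53]×[0,14]: [(0, 0) (53, 0) (53, 14) (0, 14)]
2. ⊥bis P7·P0 via (22.13,4.87): [(0, 0) (21.5038, 0) (23.304, 14) (0, 14)]  |A|=313.6544
3. ⊥bis P7·P1 via (11.425,7.14): [(0, 8.5032) (0, 0) (21.5038, 0) (22.2557, 5.8477)]  |A|=157.4964
4. ⊥bis P7·P2 via (22.62,3.79): [(0, 8.5032) (0, 0) (21.5038, 0) (22.2557, 5.8477)]  |A|=157.4964
5. ⊥bis P7·P3 via (24.27,9.3): [(0, 8.5032) (0, 0) (21.5038, 0) (22.2557, 5.8477)]  |A|=157.4964
6. ⊥bis P7·P4 via (16.73,6.41): [(16.7273, 6.5073) (0, 8.5032) (0, 0) (16.9077, 0)]  |A|=126.13
7. ⊥bis P7·P5 via (21.305,5.72): [(16.7273, 6.5073) (0, 8.5032) (0, 0) (16.9077, 0)]  |A|=126.13
8. ⊥bis P7·P6 via (11.165,7.78): [(16.7273, 6.5073) (8.4131, 7.4994) (0, 6.6415) (0, 0) (16.9077, 0)]  |A|=118.2985
9. ⊥bis P7·P8 via (19.94,5.655): [(16.7273, 6.5073) (8.4131, 7.4994) (0, 6.6415) (0, 0) (16.9077, 0)]  |A|=118.2985
10. canonical 5-gon: [(16.7273, 6.5073) (8.4131, 7.4994) (0, 6.6415) (0, 0) (16.9077, 0)]
11. shoelace: 118.2985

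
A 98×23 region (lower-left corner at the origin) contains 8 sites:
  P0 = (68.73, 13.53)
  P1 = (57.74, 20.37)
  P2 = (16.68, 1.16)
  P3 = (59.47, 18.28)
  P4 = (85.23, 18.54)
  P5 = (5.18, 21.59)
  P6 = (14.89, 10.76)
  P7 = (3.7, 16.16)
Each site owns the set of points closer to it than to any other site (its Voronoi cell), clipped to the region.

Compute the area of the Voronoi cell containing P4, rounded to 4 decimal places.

1. box [0,98]×[0,23]: [(0, 0) (98, 0) (98, 23) (0, 23)]
2. ⊥bis P4·P0 via (76.98,16.035): [(81.8488, 0) (98, 0) (98, 23) (74.8652, 23)]  |A|=451.7892
3. ⊥bis P4·P1 via (71.485,19.455): [(81.8488, 0) (98, 0) (98, 23) (74.8652, 23)]  |A|=451.7892
4. ⊥bis P4·P2 via (50.955,9.85): [(81.8488, 0) (98, 0) (98, 23) (74.8652, 23)]  |A|=451.7892
5. ⊥bis P4·P3 via (72.35,18.41): [(81.8488, 0) (98, 0) (98, 23) (74.8652, 23)]  |A|=451.7892
6. ⊥bis P4·P5 via (45.205,20.065): [(81.8488, 0) (98, 0) (98, 23) (74.8652, 23)]  |A|=451.7892
7. ⊥bis P4·P6 via (50.06,14.65): [(81.8488, 0) (98, 0) (98, 23) (74.8652, 23)]  |A|=451.7892
8. ⊥bis P4·P7 via (44.465,17.35): [(81.8488, 0) (98, 0) (98, 23) (74.8652, 23)]  |A|=451.7892
9. canonical 4-gon: [(81.8488, 0) (98, 0) (98, 23) (74.8652, 23)]
10. shoelace: 451.7892

Area of P4's cell: 451.7892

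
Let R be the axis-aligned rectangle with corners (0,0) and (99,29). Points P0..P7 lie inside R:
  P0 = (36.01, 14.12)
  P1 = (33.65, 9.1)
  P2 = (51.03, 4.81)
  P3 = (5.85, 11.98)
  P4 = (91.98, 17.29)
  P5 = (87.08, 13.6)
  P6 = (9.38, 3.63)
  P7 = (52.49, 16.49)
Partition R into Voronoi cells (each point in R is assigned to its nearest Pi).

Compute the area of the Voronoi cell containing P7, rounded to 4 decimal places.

1. box [0,99]×[0,29]: [(0, 0) (99, 0) (99, 29) (0, 29)]
2. ⊥bis P7·P0 via (44.25,15.305): [(46.451, 0) (99, 0) (99, 29) (42.2805, 29)]  |A|=1584.3927
3. ⊥bis P7·P1 via (43.07,12.795): [(45.503, 6.5924) (48.0888, 0) (99, 0) (99, 29) (42.2805, 29)]  |A|=1578.9941
4. ⊥bis P7·P2 via (51.76,10.65): [(44.7942, 11.5207) (99, 4.745) (99, 29) (42.2805, 29)]  |A|=1153.0884
5. ⊥bis P7·P3 via (29.17,14.235): [(44.7942, 11.5207) (99, 4.745) (99, 29) (42.2805, 29)]  |A|=1153.0884
6. ⊥bis P7·P4 via (72.235,16.89): [(44.7942, 11.5207) (72.4137, 8.0683) (71.9897, 29) (42.2805, 29)]  |A|=547.977
7. ⊥bis P7·P5 via (69.785,15.045): [(44.7942, 11.5207) (69.2353, 8.4656) (70.9509, 29) (42.2805, 29)]  |A|=504.1315
8. ⊥bis P7·P6 via (30.935,10.06): [(44.7942, 11.5207) (69.2353, 8.4656) (70.9509, 29) (42.2805, 29)]  |A|=504.1315
9. canonical 4-gon: [(44.7942, 11.5207) (69.2353, 8.4656) (70.9509, 29) (42.2805, 29)]
10. shoelace: 504.1315

Area of P7's cell: 504.1315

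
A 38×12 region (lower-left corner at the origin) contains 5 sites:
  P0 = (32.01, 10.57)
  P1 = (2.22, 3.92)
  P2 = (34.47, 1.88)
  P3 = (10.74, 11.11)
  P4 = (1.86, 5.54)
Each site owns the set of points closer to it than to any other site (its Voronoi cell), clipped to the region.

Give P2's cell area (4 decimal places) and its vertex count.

1. box [0,38]×[0,12]: [(0, 0) (38, 0) (38, 12) (0, 12)]
2. ⊥bis P2·P0 via (33.24,6.225): [(11.2501, 0) (38, 0) (38, 7.5725)]  |A|=101.2817
3. ⊥bis P2·P1 via (18.345,2.9): [(18.2876, 1.9922) (18.1616, 0) (38, 0) (38, 7.5725)]  |A|=94.3971
4. ⊥bis P2·P3 via (22.605,6.495): [(21.1711, 2.8085) (20.0787, 0) (38, 0) (38, 7.5725)]  |A|=88.8841
5. ⊥bis P2·P4 via (18.165,3.71): [(21.1711, 2.8085) (20.0787, 0) (38, 0) (38, 7.5725)]  |A|=88.8841
6. canonical 4-gon: [(21.1711, 2.8085) (20.0787, 0) (38, 0) (38, 7.5725)]
7. shoelace: 88.8841

Area of P2's cell: 88.8841 (4 vertices)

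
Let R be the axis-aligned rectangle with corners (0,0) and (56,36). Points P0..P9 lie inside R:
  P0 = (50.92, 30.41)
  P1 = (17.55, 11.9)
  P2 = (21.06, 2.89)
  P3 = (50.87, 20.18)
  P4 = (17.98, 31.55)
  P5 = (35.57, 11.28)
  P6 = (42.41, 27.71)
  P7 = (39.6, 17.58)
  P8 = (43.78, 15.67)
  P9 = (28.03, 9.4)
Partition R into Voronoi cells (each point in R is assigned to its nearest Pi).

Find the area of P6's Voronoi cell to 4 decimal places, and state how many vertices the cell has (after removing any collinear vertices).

1. box [0,56]×[0,36]: [(0, 0) (56, 0) (56, 36) (0, 36)]
2. ⊥bis P6·P0 via (46.665,29.06): [(0, 0) (55.885, 0) (44.4631, 36) (0, 36)]  |A|=1806.2657
3. ⊥bis P6·P1 via (29.98,19.805): [(42.5752, 0) (55.885, 0) (44.4631, 36) (19.6806, 36)]  |A|=685.661
4. ⊥bis P6·P2 via (31.735,15.3): [(34.1856, 13.192) (49.5217, 0) (55.885, 0) (44.4631, 36) (19.6806, 36)]  |A|=639.842
5. ⊥bis P6·P3 via (46.64,23.945): [(34.1856, 13.192) (35.8187, 11.7872) (47.8548, 25.3099) (44.4631, 36) (19.6806, 36)]  |A|=395.7287
6. ⊥bis P6·P4 via (30.195,29.63): [(28.9141, 21.481) (34.1856, 13.192) (35.8187, 11.7872) (47.8548, 25.3099) (44.4631, 36) (31.1963, 36)]  |A|=312.131
7. ⊥bis P6·P5 via (38.99,19.495): [(29.24, 23.5541) (41.6818, 18.3744) (47.8548, 25.3099) (44.4631, 36) (31.1963, 36)]  |A|=244.1667
8. ⊥bis P6·P7 via (41.005,22.645): [(29.5946, 25.8102) (44.5962, 21.6488) (47.8548, 25.3099) (44.4631, 36) (31.1963, 36)]  |A|=198.5882
9. ⊥bis P6·P8 via (43.095,21.69): [(29.5946, 25.8102) (44.0543, 21.7992) (44.8062, 21.8847) (47.8548, 25.3099) (44.4631, 36) (31.1963, 36)]  |A|=198.5085
10. ⊥bis P6·P9 via (35.22,18.555): [(29.5946, 25.8102) (44.0543, 21.7992) (44.8062, 21.8847) (47.8548, 25.3099) (44.4631, 36) (31.1963, 36)]  |A|=198.5085
11. canonical 6-gon: [(29.5946, 25.8102) (44.0543, 21.7992) (44.8062, 21.8847) (47.8548, 25.3099) (44.4631, 36) (31.1963, 36)]
12. shoelace: 198.5085

Area of P6's cell: 198.5085 (6 vertices)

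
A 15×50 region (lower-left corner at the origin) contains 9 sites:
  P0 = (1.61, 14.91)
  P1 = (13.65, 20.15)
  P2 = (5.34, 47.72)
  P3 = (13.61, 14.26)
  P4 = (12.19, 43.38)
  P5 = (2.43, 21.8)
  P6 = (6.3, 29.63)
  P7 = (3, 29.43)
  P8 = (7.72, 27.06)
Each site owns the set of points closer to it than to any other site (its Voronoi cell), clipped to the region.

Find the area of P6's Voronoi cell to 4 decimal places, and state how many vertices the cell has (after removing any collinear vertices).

1. box [0,15]×[0,50]: [(0, 0) (15, 0) (15, 50) (0, 50)]
2. ⊥bis P6·P0 via (3.955,22.27): [(0, 23.5301) (15, 18.7509) (15, 50) (0, 50)]  |A|=432.8923
3. ⊥bis P6·P1 via (9.975,24.89): [(0, 23.5301) (5.8266, 21.6737) (15, 28.786) (15, 50) (0, 50)]  |A|=386.8645
4. ⊥bis P6·P2 via (5.82,38.675): [(0, 38.3661) (0, 23.5301) (5.8266, 21.6737) (15, 28.786) (15, 39.1622)]  |A|=218.3268
5. ⊥bis P6·P3 via (9.955,21.945): [(0, 38.3661) (0, 23.5301) (5.8266, 21.6737) (15, 28.786) (15, 39.1622)]  |A|=218.3268
6. ⊥bis P6·P4 via (9.245,36.505): [(4.3601, 38.5975) (0, 38.3661) (0, 23.5301) (5.8266, 21.6737) (15, 28.786) (15, 34.0398)]  |A|=191.0759
7. ⊥bis P6·P5 via (4.365,25.715): [(4.3601, 38.5975) (0, 38.3661) (0, 27.8724) (8.4408, 23.7005) (15, 28.786) (15, 34.0398)]  |A|=164.4183
8. ⊥bis P6·P7 via (4.65,29.53): [(4.3601, 38.5975) (4.1013, 38.5838) (4.8972, 25.452) (8.4408, 23.7005) (15, 28.786) (15, 34.0398)]  |A|=111.7083
9. ⊥bis P6·P8 via (7.01,28.345): [(4.3601, 38.5975) (4.1013, 38.5838) (4.796, 27.1217) (15, 32.7597) (15, 34.0398)]  |A|=68.0765
10. canonical 5-gon: [(4.3601, 38.5975) (4.1013, 38.5838) (4.796, 27.1217) (15, 32.7597) (15, 34.0398)]
11. shoelace: 68.0765

Area of P6's cell: 68.0765 (5 vertices)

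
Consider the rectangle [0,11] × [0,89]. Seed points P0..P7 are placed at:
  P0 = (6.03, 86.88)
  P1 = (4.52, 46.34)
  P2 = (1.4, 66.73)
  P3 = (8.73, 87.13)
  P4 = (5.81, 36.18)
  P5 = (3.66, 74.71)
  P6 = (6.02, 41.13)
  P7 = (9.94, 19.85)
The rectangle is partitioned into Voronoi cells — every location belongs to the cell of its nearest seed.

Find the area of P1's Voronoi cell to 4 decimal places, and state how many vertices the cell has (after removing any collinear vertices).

Area of P1's cell: 144.3469 (4 vertices)

1. box [0,11]×[0,89]: [(0, 0) (11, 0) (11, 89) (0, 89)]
2. ⊥bis P1·P0 via (5.275,66.61): [(0, 66.8065) (0, 0) (11, 0) (11, 66.3968)]  |A|=732.6178
3. ⊥bis P1·P2 via (2.96,56.535): [(0, 56.0821) (0, 0) (11, 0) (11, 57.7653)]  |A|=626.1603
4. ⊥bis P1·P3 via (6.625,66.735): [(0, 56.0821) (0, 0) (11, 0) (11, 57.7653)]  |A|=626.1603
5. ⊥bis P1·P4 via (5.165,41.26): [(0, 56.0821) (0, 40.6042) (11, 42.0009) (11, 57.7653)]  |A|=171.8324
6. ⊥bis P1·P5 via (4.09,60.525): [(0, 56.0821) (0, 40.6042) (11, 42.0009) (11, 57.7653)]  |A|=171.8324
7. ⊥bis P1·P6 via (5.27,43.735): [(0, 56.0821) (0, 42.2177) (11, 45.3847) (11, 57.7653)]  |A|=144.3469
8. ⊥bis P1·P7 via (7.23,33.095): [(0, 56.0821) (0, 42.2177) (11, 45.3847) (11, 57.7653)]  |A|=144.3469
9. canonical 4-gon: [(0, 56.0821) (0, 42.2177) (11, 45.3847) (11, 57.7653)]
10. shoelace: 144.3469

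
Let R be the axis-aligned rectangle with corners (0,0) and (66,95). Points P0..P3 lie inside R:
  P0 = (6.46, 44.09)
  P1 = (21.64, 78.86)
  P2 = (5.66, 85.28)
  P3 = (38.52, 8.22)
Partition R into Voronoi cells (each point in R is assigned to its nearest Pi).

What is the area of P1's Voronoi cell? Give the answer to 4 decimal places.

Area of P1's cell: 2250.3116

1. box [0,66]×[0,95]: [(0, 0) (66, 0) (66, 95) (0, 95)]
2. ⊥bis P1·P0 via (14.05,61.475): [(0, 67.609) (66, 38.7945) (66, 95) (0, 95)]  |A|=2758.6847
3. ⊥bis P1·P2 via (13.65,82.07): [(6.6703, 64.6969) (66, 38.7945) (66, 95) (18.8447, 95)]  |A|=2381.8054
4. ⊥bis P1·P3 via (30.08,43.54): [(6.6703, 64.6969) (46.2693, 47.4086) (66, 52.1234) (66, 95) (18.8447, 95)]  |A|=2250.3116
5. canonical 5-gon: [(6.6703, 64.6969) (46.2693, 47.4086) (66, 52.1234) (66, 95) (18.8447, 95)]
6. shoelace: 2250.3116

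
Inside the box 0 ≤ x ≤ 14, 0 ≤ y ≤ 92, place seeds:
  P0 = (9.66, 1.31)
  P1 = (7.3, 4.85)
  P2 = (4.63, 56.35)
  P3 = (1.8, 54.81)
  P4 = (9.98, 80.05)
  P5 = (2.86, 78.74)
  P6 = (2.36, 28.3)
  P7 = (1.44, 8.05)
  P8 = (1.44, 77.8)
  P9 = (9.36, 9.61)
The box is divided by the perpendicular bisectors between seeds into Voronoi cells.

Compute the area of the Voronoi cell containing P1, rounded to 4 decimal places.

1. box [0,14]×[0,92]: [(0, 0) (14, 0) (14, 92) (0, 92)]
2. ⊥bis P1·P0 via (8.48,3.08): [(0, 0) (3.86, 0) (14, 6.76) (14, 92) (0, 92)]  |A|=1253.7268
3. ⊥bis P1·P2 via (5.965,30.6): [(0, 30.2907) (0, 0) (3.86, 0) (14, 6.76) (14, 31.0166)]  |A|=394.878
4. ⊥bis P1·P3 via (4.55,29.83): [(0, 29.3291) (0, 0) (3.86, 0) (14, 6.76) (14, 30.8703)]  |A|=387.1228
5. ⊥bis P1·P4 via (8.64,42.45): [(0, 29.3291) (0, 0) (3.86, 0) (14, 6.76) (14, 30.8703)]  |A|=387.1228
6. ⊥bis P1·P5 via (5.08,41.795): [(0, 29.3291) (0, 0) (3.86, 0) (14, 6.76) (14, 30.8703)]  |A|=387.1228
7. ⊥bis P1·P6 via (4.83,16.575): [(0, 15.5575) (0, 0) (3.86, 0) (14, 6.76) (14, 18.5068)]  |A|=204.1767
8. ⊥bis P1·P7 via (4.37,6.45): [(10.5579, 17.7817) (0.8478, 0) (3.86, 0) (14, 6.76) (14, 18.5068)]  |A|=114.5113
9. ⊥bis P1·P8 via (4.37,41.325): [(10.5579, 17.7817) (0.8478, 0) (3.86, 0) (14, 6.76) (14, 18.5068)]  |A|=114.5113
10. ⊥bis P1·P9 via (8.33,7.23): [(5.4715, 8.4671) (0.8478, 0) (3.86, 0) (12.1956, 5.5571)]  |A|=43.5638
11. canonical 4-gon: [(5.4715, 8.4671) (0.8478, 0) (3.86, 0) (12.1956, 5.5571)]
12. shoelace: 43.5638

Area of P1's cell: 43.5638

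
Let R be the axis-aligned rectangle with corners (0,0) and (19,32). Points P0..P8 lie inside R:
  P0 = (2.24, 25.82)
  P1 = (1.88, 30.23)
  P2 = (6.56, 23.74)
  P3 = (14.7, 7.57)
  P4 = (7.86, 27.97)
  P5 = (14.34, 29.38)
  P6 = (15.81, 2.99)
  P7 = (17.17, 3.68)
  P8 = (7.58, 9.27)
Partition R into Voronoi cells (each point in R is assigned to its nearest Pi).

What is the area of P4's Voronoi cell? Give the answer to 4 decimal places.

1. box [0,19]×[0,32]: [(0, 0) (19, 0) (19, 32) (0, 32)]
2. ⊥bis P4·P0 via (5.05,26.895): [(15.339, 0) (19, 0) (19, 32) (3.097, 32)]  |A|=313.0235
3. ⊥bis P4·P1 via (4.87,29.1): [(4.5402, 28.2275) (15.339, 0) (19, 0) (19, 32) (5.966, 32)]  |A|=307.6119
4. ⊥bis P4·P2 via (7.21,25.855): [(4.5402, 28.2275) (5.2131, 26.4687) (19, 22.2316) (19, 32) (5.966, 32)]  |A|=105.9085
5. ⊥bis P4·P3 via (11.28,17.77): [(4.5402, 28.2275) (5.2131, 26.4687) (19, 22.2316) (19, 32) (5.966, 32)]  |A|=105.9085
6. ⊥bis P4·P5 via (11.1,28.675): [(4.5402, 28.2275) (5.2131, 26.4687) (12.0364, 24.3717) (10.3765, 32) (5.966, 32)]  |A|=39.0054
7. ⊥bis P4·P6 via (11.835,15.48): [(4.5402, 28.2275) (5.2131, 26.4687) (12.0364, 24.3717) (10.3765, 32) (5.966, 32)]  |A|=39.0054
8. ⊥bis P4·P7 via (12.515,15.825): [(4.5402, 28.2275) (5.2131, 26.4687) (12.0364, 24.3717) (10.3765, 32) (5.966, 32)]  |A|=39.0054
9. ⊥bis P4·P8 via (7.72,18.62): [(4.5402, 28.2275) (5.2131, 26.4687) (12.0364, 24.3717) (10.3765, 32) (5.966, 32)]  |A|=39.0054
10. canonical 5-gon: [(4.5402, 28.2275) (5.2131, 26.4687) (12.0364, 24.3717) (10.3765, 32) (5.966, 32)]
11. shoelace: 39.0054

Area of P4's cell: 39.0054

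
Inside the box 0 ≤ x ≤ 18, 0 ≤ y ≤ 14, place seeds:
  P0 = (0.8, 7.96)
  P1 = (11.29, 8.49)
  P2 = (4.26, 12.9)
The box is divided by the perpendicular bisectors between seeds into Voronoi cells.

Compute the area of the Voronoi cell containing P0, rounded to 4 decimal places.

1. box [0,18]×[0,14]: [(0, 0) (18, 0) (18, 14) (0, 14)]
2. ⊥bis P0·P1 via (6.045,8.225): [(0, 0) (6.4606, 0) (5.7532, 14) (0, 14)]  |A|=85.4965
3. ⊥bis P0·P2 via (2.53,10.43): [(0, 12.202) (0, 0) (6.4606, 0) (6.0585, 7.9587)]  |A|=62.6714
4. canonical 4-gon: [(0, 12.202) (0, 0) (6.4606, 0) (6.0585, 7.9587)]
5. shoelace: 62.6714

Area of P0's cell: 62.6714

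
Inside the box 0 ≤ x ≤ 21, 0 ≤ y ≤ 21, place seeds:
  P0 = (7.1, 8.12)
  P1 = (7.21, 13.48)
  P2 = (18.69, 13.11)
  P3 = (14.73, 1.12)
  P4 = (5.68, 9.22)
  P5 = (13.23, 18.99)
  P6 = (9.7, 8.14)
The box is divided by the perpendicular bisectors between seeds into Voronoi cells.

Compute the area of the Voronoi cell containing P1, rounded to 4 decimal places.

1. box [0,21]×[0,21]: [(0, 0) (21, 0) (21, 21) (0, 21)]
2. ⊥bis P1·P0 via (7.155,10.8): [(0, 10.9468) (21, 10.5159) (21, 21) (0, 21)]  |A|=215.6416
3. ⊥bis P1·P2 via (12.95,13.295): [(0, 10.9468) (12.8658, 10.6828) (13.1983, 21) (0, 21)]  |A|=132.7559
4. ⊥bis P1·P3 via (10.97,7.3): [(0, 10.9468) (12.8658, 10.6828) (13.1983, 21) (0, 21)]  |A|=132.7559
5. ⊥bis P1·P4 via (6.445,11.35): [(0, 13.6648) (8.0262, 10.7821) (12.8658, 10.6828) (13.1983, 21) (0, 21)]  |A|=121.8487
6. ⊥bis P1·P5 via (10.22,16.235): [(0, 13.6648) (8.0262, 10.7821) (12.8658, 10.6828) (12.9487, 13.2538) (5.8587, 21) (0, 21)]  |A|=93.4214
7. ⊥bis P1·P6 via (8.455,10.81): [(0, 13.6648) (8.0262, 10.7821) (8.3797, 10.7749) (12.9373, 12.9) (12.9487, 13.2538) (5.8587, 21) (0, 21)]  |A|=88.4447
8. canonical 7-gon: [(0, 13.6648) (8.0262, 10.7821) (8.3797, 10.7749) (12.9373, 12.9) (12.9487, 13.2538) (5.8587, 21) (0, 21)]
9. shoelace: 88.4447

Area of P1's cell: 88.4447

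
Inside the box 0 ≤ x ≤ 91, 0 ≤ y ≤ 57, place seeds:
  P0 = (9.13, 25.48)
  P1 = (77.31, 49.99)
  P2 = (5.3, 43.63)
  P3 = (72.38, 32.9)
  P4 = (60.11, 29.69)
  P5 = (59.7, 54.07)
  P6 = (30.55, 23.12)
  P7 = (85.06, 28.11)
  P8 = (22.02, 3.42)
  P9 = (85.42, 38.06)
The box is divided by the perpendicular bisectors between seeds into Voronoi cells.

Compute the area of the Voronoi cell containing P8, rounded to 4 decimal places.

1. box [0,91]×[0,57]: [(0, 0) (91, 0) (91, 57) (0, 57)]
2. ⊥bis P8·P0 via (15.575,14.45): [(0, 5.3493) (0, 0) (91, 0) (91, 57) (88.3952, 57)]  |A|=2904.1612
3. ⊥bis P8·P1 via (49.665,26.705): [(45.3387, 31.8414) (0, 5.3493) (0, 0) (72.1583, 0)]  |A|=1270.0742
4. ⊥bis P8·P2 via (13.66,23.525): [(45.3387, 31.8414) (0, 5.3493) (0, 0) (72.1583, 0)]  |A|=1270.0742
5. ⊥bis P8·P3 via (47.2,18.16): [(40.758, 29.1648) (0, 5.3493) (0, 0) (57.8306, 0)]  |A|=952.3216
6. ⊥bis P8·P4 via (41.065,16.555): [(34.7781, 25.6707) (0, 5.3493) (0, 0) (52.4827, 0)]  |A|=766.6517
7. ⊥bis P8·P5 via (40.86,28.745): [(34.7781, 25.6707) (0, 5.3493) (0, 0) (52.4827, 0)]  |A|=766.6517
8. ⊥bis P8·P6 via (26.285,13.27): [(50.5883, 2.7468) (18.9735, 16.4358) (0, 5.3493) (0, 0) (52.4827, 0)]  |A|=512.499
9. ⊥bis P8·P7 via (53.54,15.765): [(50.5883, 2.7468) (18.9735, 16.4358) (0, 5.3493) (0, 0) (52.4827, 0)]  |A|=512.499
10. ⊥bis P8·P9 via (53.72,20.74): [(50.5883, 2.7468) (18.9735, 16.4358) (0, 5.3493) (0, 0) (52.4827, 0)]  |A|=512.499
11. canonical 5-gon: [(50.5883, 2.7468) (18.9735, 16.4358) (0, 5.3493) (0, 0) (52.4827, 0)]
12. shoelace: 512.499

Area of P8's cell: 512.4990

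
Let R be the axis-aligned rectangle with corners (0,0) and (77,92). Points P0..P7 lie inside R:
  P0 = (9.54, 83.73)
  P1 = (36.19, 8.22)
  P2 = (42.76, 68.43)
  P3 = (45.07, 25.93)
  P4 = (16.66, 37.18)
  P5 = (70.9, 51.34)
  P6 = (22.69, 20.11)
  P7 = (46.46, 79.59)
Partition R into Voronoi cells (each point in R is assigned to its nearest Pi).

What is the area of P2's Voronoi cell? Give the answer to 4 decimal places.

1. box [0,77]×[0,92]: [(0, 0) (77, 0) (77, 92) (0, 92)]
2. ⊥bis P2·P0 via (26.15,76.08): [(0, 19.302) (0, 0) (77, 0) (77, 92) (33.4822, 92)]  |A|=5866.9556
3. ⊥bis P2·P1 via (39.475,38.325): [(10.231, 41.516) (77, 34.2303) (77, 92) (33.4822, 92)]  |A|=3027.0855
4. ⊥bis P2·P3 via (43.915,47.18): [(12.0418, 45.4476) (77, 48.9783) (77, 92) (33.4822, 92)]  |A|=2410.237
5. ⊥bis P2·P4 via (29.71,52.805): [(19.3973, 61.4182) (36.9013, 46.7988) (77, 48.9783) (77, 92) (33.4822, 92)]  |A|=2216.6951
6. ⊥bis P2·P5 via (56.83,59.885): [(19.3973, 61.4182) (36.9013, 46.7988) (49.2915, 47.4722) (76.3341, 92) (33.4822, 92)]  |A|=1605.835
7. ⊥bis P2·P6 via (32.725,44.27): [(19.3973, 61.4182) (36.9013, 46.7988) (49.2915, 47.4722) (76.3341, 92) (33.4822, 92)]  |A|=1605.835
8. ⊥bis P2·P7 via (44.61,74.01): [(27.7683, 79.5937) (19.3973, 61.4182) (36.9013, 46.7988) (49.2915, 47.4722) (61.9225, 68.2702)]  |A|=853.1873
9. canonical 5-gon: [(27.7683, 79.5937) (19.3973, 61.4182) (36.9013, 46.7988) (49.2915, 47.4722) (61.9225, 68.2702)]
10. shoelace: 853.1873

Area of P2's cell: 853.1873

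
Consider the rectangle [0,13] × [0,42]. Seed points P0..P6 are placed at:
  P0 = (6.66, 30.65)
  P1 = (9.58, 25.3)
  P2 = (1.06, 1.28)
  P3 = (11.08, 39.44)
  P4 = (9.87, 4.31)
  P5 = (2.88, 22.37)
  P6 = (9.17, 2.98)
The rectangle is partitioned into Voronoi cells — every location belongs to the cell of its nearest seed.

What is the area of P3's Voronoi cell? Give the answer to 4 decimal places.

Area of P3's cell: 74.9224

1. box [0,13]×[0,42]: [(0, 0) (13, 0) (13, 42) (0, 42)]
2. ⊥bis P3·P0 via (8.87,35.045): [(0, 39.5052) (13, 32.9683) (13, 42) (0, 42)]  |A|=74.9224
3. ⊥bis P3·P1 via (10.33,32.37): [(0, 39.5052) (13, 32.9683) (13, 42) (0, 42)]  |A|=74.9224
4. ⊥bis P3·P2 via (6.07,20.36): [(0, 39.5052) (13, 32.9683) (13, 42) (0, 42)]  |A|=74.9224
5. ⊥bis P3·P4 via (10.475,21.875): [(0, 39.5052) (13, 32.9683) (13, 42) (0, 42)]  |A|=74.9224
6. ⊥bis P3·P5 via (6.98,30.905): [(0, 39.5052) (13, 32.9683) (13, 42) (0, 42)]  |A|=74.9224
7. ⊥bis P3·P6 via (10.125,21.21): [(0, 39.5052) (13, 32.9683) (13, 42) (0, 42)]  |A|=74.9224
8. canonical 4-gon: [(0, 39.5052) (13, 32.9683) (13, 42) (0, 42)]
9. shoelace: 74.9224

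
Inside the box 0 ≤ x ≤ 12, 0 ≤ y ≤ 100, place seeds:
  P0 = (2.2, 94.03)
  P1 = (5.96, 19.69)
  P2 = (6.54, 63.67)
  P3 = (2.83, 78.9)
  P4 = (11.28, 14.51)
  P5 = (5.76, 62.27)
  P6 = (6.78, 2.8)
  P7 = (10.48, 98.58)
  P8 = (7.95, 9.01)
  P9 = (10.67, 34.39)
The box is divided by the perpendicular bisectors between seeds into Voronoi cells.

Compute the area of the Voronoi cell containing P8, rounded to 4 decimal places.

1. box [0,12]×[0,100]: [(0, 0) (12, 0) (12, 100) (0, 100)]
2. ⊥bis P8·P0 via (5.075,51.52): [(0, 51.1768) (0, 0) (12, 0) (12, 51.9883)]  |A|=618.9907
3. ⊥bis P8·P1 via (6.955,14.35): [(0, 13.0541) (0, 0) (12, 0) (12, 15.29)]  |A|=170.0647
4. ⊥bis P8·P2 via (7.245,36.34): [(0, 13.0541) (0, 0) (12, 0) (12, 15.29)]  |A|=170.0647
5. ⊥bis P8·P3 via (5.39,43.955): [(0, 13.0541) (0, 0) (12, 0) (12, 15.29)]  |A|=170.0647
6. ⊥bis P8·P4 via (9.615,11.76): [(5.7179, 14.1195) (0, 13.0541) (0, 0) (12, 0) (12, 10.316)]  |A|=154.441
7. ⊥bis P8·P5 via (6.855,35.64): [(5.7179, 14.1195) (0, 13.0541) (0, 0) (12, 0) (12, 10.316)]  |A|=154.441
8. ⊥bis P8·P6 via (7.365,5.905): [(5.7179, 14.1195) (0, 13.0541) (0, 7.2926) (12, 5.0317) (12, 10.316)]  |A|=80.4949
9. ⊥bis P8·P7 via (9.215,53.795): [(5.7179, 14.1195) (0, 13.0541) (0, 7.2926) (12, 5.0317) (12, 10.316)]  |A|=80.4949
10. ⊥bis P8·P9 via (9.31,21.7): [(5.7179, 14.1195) (0, 13.0541) (0, 7.2926) (12, 5.0317) (12, 10.316)]  |A|=80.4949
11. canonical 5-gon: [(5.7179, 14.1195) (0, 13.0541) (0, 7.2926) (12, 5.0317) (12, 10.316)]
12. shoelace: 80.4949

Area of P8's cell: 80.4949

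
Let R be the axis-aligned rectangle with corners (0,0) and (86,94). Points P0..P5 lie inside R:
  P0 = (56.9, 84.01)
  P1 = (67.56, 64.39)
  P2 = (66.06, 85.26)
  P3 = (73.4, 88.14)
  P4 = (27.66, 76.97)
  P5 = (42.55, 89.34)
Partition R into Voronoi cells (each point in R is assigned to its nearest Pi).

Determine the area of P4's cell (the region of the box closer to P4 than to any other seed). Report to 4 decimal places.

1. box [0,86]×[0,94]: [(0, 0) (86, 0) (86, 94) (0, 94)]
2. ⊥bis P4·P0 via (42.28,80.49): [(0, 0) (61.6593, 0) (39.0273, 94) (0, 94)]  |A|=4732.266
3. ⊥bis P4·P1 via (47.61,70.68): [(0, 0) (25.3254, 0) (45.9271, 65.3422) (39.0273, 94) (0, 94)]  |A|=3545.1991
4. ⊥bis P4·P2 via (46.86,81.115): [(0, 0) (25.3254, 0) (45.9271, 65.3422) (39.0273, 94) (0, 94)]  |A|=3545.1991
5. ⊥bis P4·P3 via (50.53,82.555): [(0, 0) (25.3254, 0) (45.9271, 65.3422) (39.0273, 94) (0, 94)]  |A|=3545.1991
6. ⊥bis P4·P5 via (35.105,83.155): [(0, 0) (25.3254, 0) (45.9271, 65.3422) (44.3045, 72.0814) (26.0954, 94) (0, 94)]  |A|=3403.4751
7. canonical 6-gon: [(0, 0) (25.3254, 0) (45.9271, 65.3422) (44.3045, 72.0814) (26.0954, 94) (0, 94)]
8. shoelace: 3403.4751

Area of P4's cell: 3403.4751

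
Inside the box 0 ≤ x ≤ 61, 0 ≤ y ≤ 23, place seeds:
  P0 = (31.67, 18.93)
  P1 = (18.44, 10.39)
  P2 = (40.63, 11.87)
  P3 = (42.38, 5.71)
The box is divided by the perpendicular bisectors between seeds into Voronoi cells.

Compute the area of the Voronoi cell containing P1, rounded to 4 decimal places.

1. box [0,61]×[0,23]: [(0, 0) (61, 0) (61, 23) (0, 23)]
2. ⊥bis P1·P0 via (25.055,14.66): [(0, 0) (34.5181, 0) (19.6715, 23) (0, 23)]  |A|=623.1801
3. ⊥bis P1·P2 via (29.535,11.13): [(0, 0) (30.2773, 0) (29.7887, 7.3267) (19.6715, 23) (0, 23)]  |A|=607.6448
4. ⊥bis P1·P3 via (30.41,8.05): [(0, 0) (28.8363, 0) (29.9108, 5.4962) (29.7887, 7.3267) (19.6715, 23) (0, 23)]  |A|=603.6848
5. canonical 6-gon: [(0, 0) (28.8363, 0) (29.9108, 5.4962) (29.7887, 7.3267) (19.6715, 23) (0, 23)]
6. shoelace: 603.6848

Area of P1's cell: 603.6848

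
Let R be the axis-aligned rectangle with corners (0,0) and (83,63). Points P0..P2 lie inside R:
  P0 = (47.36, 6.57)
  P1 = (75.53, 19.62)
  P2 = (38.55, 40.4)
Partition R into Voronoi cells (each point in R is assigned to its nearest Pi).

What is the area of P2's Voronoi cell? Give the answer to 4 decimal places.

Area of P2's cell: 2771.4545

1. box [0,83]×[0,63]: [(0, 0) (83, 0) (83, 63) (0, 63)]
2. ⊥bis P2·P0 via (42.955,23.485): [(0, 12.2987) (83, 33.9135) (83, 63) (0, 63)]  |A|=3311.1946
3. ⊥bis P2·P1 via (57.04,30.01): [(0, 12.2987) (55.1594, 26.6633) (75.5779, 63) (0, 63)]  |A|=2771.4545
4. canonical 4-gon: [(0, 12.2987) (55.1594, 26.6633) (75.5779, 63) (0, 63)]
5. shoelace: 2771.4545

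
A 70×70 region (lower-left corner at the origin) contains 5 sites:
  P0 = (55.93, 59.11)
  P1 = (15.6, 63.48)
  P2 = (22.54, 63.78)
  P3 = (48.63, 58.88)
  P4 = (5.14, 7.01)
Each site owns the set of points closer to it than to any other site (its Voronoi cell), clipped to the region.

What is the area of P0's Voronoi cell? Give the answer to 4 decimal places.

Area of P0's cell: 1134.0369

1. box [0,70]×[0,70]: [(0, 0) (70, 0) (70, 70) (0, 70)]
2. ⊥bis P0·P1 via (35.765,61.295): [(29.1233, 0) (70, 0) (70, 70) (36.7082, 70)]  |A|=2595.8956
3. ⊥bis P0·P2 via (39.235,61.445): [(30.6412, 0) (70, 0) (70, 70) (40.4315, 70)]  |A|=2412.456
4. ⊥bis P0·P3 via (52.28,58.995): [(54.1387, 0) (70, 0) (70, 70) (51.9333, 70)]  |A|=1187.4795
5. ⊥bis P0·P4 via (30.535,33.06): [(53.8121, 10.3682) (64.4477, 0) (70, 0) (70, 70) (51.9333, 70)]  |A|=1134.0369
6. canonical 5-gon: [(53.8121, 10.3682) (64.4477, 0) (70, 0) (70, 70) (51.9333, 70)]
7. shoelace: 1134.0369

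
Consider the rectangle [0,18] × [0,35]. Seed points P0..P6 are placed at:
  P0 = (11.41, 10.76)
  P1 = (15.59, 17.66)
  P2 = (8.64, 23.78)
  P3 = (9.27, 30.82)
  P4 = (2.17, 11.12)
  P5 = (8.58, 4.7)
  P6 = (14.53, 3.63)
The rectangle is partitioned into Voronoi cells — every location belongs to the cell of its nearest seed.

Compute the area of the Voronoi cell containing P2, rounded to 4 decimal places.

Area of P2's cell: 128.3792

1. box [0,18]×[0,35]: [(0, 0) (18, 0) (18, 35) (0, 35)]
2. ⊥bis P2·P0 via (10.025,17.27): [(0, 15.1372) (18, 18.9667) (18, 35) (0, 35)]  |A|=323.0652
3. ⊥bis P2·P1 via (12.115,20.72): [(0, 15.1372) (8.8585, 17.0218) (18, 27.4031) (18, 35) (0, 35)]  |A|=284.5042
4. ⊥bis P2·P3 via (8.955,27.3): [(0, 28.1014) (0, 15.1372) (8.8585, 17.0218) (17.2551, 26.5572)]  |A|=146.1716
5. ⊥bis P2·P4 via (5.405,17.45): [(0, 28.1014) (0, 20.2123) (7.0116, 16.6289) (8.8585, 17.0218) (17.2551, 26.5572)]  |A|=128.3792
6. ⊥bis P2·P5 via (8.61,14.24): [(0, 28.1014) (0, 20.2123) (7.0116, 16.6289) (8.8585, 17.0218) (17.2551, 26.5572)]  |A|=128.3792
7. ⊥bis P2·P6 via (11.585,13.705): [(0, 28.1014) (0, 20.2123) (7.0116, 16.6289) (8.8585, 17.0218) (17.2551, 26.5572)]  |A|=128.3792
8. canonical 5-gon: [(0, 28.1014) (0, 20.2123) (7.0116, 16.6289) (8.8585, 17.0218) (17.2551, 26.5572)]
9. shoelace: 128.3792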